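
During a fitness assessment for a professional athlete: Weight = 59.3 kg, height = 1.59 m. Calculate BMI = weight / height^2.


height^2 = 1.59^2 = 2.5281
BMI = 59.3 / 2.5281 = 23.46 kg/m^2

23.46 kg/m^2


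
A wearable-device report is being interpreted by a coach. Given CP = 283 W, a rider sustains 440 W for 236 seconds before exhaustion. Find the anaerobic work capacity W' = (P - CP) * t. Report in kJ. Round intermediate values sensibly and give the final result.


Excess power = 440 - 283 = 157 W
Work above CP = 157 * 236 = 37052 J
W' = 37.052 kJ

37.052 kJ


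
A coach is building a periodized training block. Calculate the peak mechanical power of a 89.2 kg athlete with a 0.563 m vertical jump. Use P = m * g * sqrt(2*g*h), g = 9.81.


First, sqrt(2gh) = sqrt(2 * 9.81 * 0.563)
= sqrt(11.04606) = 3.323561 m/s
Power = 89.2 * 9.81 * 3.323561 = 2908.29 W

2908.29 W


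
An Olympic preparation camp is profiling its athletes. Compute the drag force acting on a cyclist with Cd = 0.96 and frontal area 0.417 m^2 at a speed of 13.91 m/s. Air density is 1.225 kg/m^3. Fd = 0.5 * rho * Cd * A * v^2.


Step 1: v^2 = 193.4881
Step 2: Fd = 0.5 * 1.225 * 0.96 * 0.417 * 193.4881
= 47.443 N

47.443 N


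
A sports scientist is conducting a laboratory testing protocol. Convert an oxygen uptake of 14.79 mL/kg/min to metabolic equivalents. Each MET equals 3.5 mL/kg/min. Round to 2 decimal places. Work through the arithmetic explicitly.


One MET = 3.5 mL/kg/min
Number of METs = 14.79 / 3.5
= 4.23 METs

4.23 METs


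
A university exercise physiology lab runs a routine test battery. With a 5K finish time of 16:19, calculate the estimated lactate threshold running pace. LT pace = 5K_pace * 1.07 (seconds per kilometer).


Race duration = 979 s for 5 km
Average pace = 979 / 5 = 195.8 s/km
LT pace = 195.8 * 1.07
= 209.51 s/km

209.51 s/km


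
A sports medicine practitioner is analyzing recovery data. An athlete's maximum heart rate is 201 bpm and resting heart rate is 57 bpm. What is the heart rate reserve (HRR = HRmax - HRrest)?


HRR = HRmax - HRrest
= 201 - 57
= 144 bpm

144 bpm


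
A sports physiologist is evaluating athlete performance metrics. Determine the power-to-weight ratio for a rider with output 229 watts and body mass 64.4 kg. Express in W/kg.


P/W = 229 / 64.4 = 3.556 W/kg

3.556 W/kg


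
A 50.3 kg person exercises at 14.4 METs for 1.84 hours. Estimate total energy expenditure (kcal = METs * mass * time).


Energy = METs * mass(kg) * time(h)
= 14.4 * 50.3 * 1.84
= 1332.75 kcal

1332.75 kcal


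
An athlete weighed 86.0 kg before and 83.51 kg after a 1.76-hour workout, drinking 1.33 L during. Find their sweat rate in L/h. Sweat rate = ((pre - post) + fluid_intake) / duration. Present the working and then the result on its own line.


Body mass change = 2.49 kg
Total sweat loss = 2.49 + 1.33 = 3.82 L
Rate = 3.82 / 1.76 = 2.17 L/h

2.17 L/h


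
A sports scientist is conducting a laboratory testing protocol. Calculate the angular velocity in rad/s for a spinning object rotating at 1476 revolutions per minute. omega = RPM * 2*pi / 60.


omega = RPM * 2*pi / 60
= 1476 * 6.28318531 / 60
= 154.566 rad/s

154.566 rad/s


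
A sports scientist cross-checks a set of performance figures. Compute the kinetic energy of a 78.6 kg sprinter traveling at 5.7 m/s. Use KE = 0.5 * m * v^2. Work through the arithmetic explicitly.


Velocity squared = 32.49
KE = 0.5 * 78.6 * 32.49 = 1276.86 J

1276.86 J


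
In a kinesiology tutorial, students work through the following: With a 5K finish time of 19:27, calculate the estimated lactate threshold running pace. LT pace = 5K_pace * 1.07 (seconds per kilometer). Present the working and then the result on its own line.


Race duration = 1167 s for 5 km
Average pace = 1167 / 5 = 233.4 s/km
LT pace = 233.4 * 1.07
= 249.74 s/km

249.74 s/km


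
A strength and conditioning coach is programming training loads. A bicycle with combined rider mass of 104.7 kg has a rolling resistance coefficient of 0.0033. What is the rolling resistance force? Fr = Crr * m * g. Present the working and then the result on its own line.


Fr = 0.0033 * 104.7 * 9.81
= 0.34551 * 9.81
= 3.389 N

3.389 N


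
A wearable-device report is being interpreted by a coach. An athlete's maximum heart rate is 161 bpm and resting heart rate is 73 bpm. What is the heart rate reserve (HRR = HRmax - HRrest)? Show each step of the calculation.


HRR = HRmax - HRrest
= 161 - 73
= 88 bpm

88 bpm


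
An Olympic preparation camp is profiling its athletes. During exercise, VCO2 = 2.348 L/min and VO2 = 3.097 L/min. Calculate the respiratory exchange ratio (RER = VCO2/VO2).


RER = VCO2 / VO2
= 2.348 / 3.097
= 0.7582

0.7582


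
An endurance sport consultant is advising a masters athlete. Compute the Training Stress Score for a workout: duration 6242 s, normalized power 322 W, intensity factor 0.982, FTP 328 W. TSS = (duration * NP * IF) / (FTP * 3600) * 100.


Product = 6242 * 322 * 0.982 = 1973745.368
Base = 328 * 3600 = 1180800
TSS = 1973745.368 / 1180800 * 100 = 167.15

167.15 TSS


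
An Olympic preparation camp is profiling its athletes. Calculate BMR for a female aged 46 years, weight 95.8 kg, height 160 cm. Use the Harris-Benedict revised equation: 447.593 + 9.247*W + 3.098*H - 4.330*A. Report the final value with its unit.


Substituting values:
W term = 9.247 * 95.8 = 885.8626
H term = 3.098 * 160 = 495.68
A term = 4.330 * 46 = 199.18
BMR = 1629.96 kcal/day

1629.96 kcal/day


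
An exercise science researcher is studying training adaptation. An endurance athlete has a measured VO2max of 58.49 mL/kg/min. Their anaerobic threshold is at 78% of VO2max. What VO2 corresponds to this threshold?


Anaerobic threshold VO2 = VO2max * 78%
= 58.49 * 0.78
= 45.62 mL/kg/min

45.62 mL/kg/min


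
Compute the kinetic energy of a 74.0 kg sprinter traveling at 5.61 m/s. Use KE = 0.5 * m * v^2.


Velocity squared = 31.4721
KE = 0.5 * 74.0 * 31.4721 = 1164.47 J

1164.47 J


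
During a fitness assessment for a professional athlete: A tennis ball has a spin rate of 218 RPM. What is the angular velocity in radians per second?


Convert RPM to rad/s: multiply by 2*pi and divide by 60
omega = 218 * 2 * pi / 60
= 22.829 rad/s

22.829 rad/s


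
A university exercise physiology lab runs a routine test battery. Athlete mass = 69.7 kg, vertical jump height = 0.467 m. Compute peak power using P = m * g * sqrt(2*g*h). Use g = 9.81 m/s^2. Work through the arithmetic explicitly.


sqrt(2 * 9.81 * 0.467) = sqrt(9.16254) = 3.026969 m/s
P = 69.7 * 9.81 * 3.026969
= 2069.71 W

2069.71 W


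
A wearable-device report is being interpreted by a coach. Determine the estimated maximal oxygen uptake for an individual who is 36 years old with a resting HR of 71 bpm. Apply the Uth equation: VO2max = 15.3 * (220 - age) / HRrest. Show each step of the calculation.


HRmax = 220 - 36 = 184
VO2max = 15.3 * (184 / 71)
= 15.3 * 2.5915
= 39.65 mL/kg/min

39.65 mL/kg/min


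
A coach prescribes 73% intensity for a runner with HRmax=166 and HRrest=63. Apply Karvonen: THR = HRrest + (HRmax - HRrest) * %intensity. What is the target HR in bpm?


Heart rate reserve = 166 - 63 = 103
Intensity fraction = 73 / 100 = 0.73
THR = 63 + 103 * 0.73 = 138.19 bpm

138.19 bpm


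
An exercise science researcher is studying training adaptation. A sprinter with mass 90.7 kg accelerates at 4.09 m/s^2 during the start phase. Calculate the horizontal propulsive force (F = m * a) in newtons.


F = m * a
= 90.7 * 4.09
= 370.96 N

370.96 N


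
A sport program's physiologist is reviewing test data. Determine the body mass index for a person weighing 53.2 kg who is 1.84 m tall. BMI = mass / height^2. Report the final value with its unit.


BMI = mass / height^2
= 53.2 / 1.84^2
= 53.2 / 3.3856
= 15.71 kg/m^2

15.71 kg/m^2


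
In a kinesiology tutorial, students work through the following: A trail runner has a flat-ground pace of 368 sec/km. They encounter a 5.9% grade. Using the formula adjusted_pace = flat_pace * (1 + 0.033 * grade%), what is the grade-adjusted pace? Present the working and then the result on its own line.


Grade factor = 1 + 0.033 * 5.9 = 1.1947
Adjusted = 368 * 1.1947 = 439.65 sec/km

439.65 s/km


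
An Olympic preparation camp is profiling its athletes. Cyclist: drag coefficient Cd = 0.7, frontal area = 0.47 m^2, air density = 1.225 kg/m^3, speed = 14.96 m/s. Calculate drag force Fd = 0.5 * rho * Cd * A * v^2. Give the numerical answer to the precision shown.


v^2 = 14.96^2 = 223.8016
Fd = 0.5 * 1.225 * 0.7 * 0.47 * 223.8016
= 45.099 N

45.099 N


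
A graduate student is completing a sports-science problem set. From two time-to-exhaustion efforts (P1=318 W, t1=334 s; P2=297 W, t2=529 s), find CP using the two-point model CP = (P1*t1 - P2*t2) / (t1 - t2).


Work in trial 1 = 106212 J
Work in trial 2 = 157113 J
Delta work = -50901 J
Delta time = -195 s
CP = -50901 / -195 = 261.03 W

261.03 W


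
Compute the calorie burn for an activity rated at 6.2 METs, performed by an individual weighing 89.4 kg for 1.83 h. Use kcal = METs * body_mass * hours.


Product of METs and mass = 6.2 * 89.4 = 554.28
Total kcal = 554.28 * 1.83 = 1014.33 kcal

1014.33 kcal


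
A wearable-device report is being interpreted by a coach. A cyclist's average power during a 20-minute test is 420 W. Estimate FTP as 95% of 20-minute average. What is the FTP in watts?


FTP = 20-min power * 0.95
= 420 * 0.95
= 399.0 W

399.0 W


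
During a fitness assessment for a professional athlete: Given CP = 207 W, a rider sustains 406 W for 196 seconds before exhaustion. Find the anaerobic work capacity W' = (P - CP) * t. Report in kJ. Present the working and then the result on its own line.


Excess power = 406 - 207 = 199 W
Work above CP = 199 * 196 = 39004 J
W' = 39.004 kJ

39.004 kJ


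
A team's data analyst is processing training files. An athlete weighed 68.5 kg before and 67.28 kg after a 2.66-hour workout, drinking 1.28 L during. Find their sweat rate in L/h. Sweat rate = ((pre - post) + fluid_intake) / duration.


Body mass change = 1.22 kg
Total sweat loss = 1.22 + 1.28 = 2.5 L
Rate = 2.5 / 2.66 = 0.94 L/h

0.94 L/h


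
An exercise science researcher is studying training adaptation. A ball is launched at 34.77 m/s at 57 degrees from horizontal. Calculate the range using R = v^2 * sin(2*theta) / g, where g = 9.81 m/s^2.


sin(2 * 57) = sin(114) = 0.913545
v^2 = 34.77^2 = 1208.9529
R = 1208.9529 * 0.913545 / 9.81
= 112.582 m

112.582 m


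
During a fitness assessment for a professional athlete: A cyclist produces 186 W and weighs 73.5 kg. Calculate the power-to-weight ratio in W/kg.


P/W = power / mass
= 186 / 73.5
= 2.531 W/kg

2.531 W/kg


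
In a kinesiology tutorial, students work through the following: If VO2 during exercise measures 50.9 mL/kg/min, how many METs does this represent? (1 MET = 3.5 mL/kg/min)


METs = VO2 / 3.5 = 50.9 / 3.5 = 14.54

14.54 METs


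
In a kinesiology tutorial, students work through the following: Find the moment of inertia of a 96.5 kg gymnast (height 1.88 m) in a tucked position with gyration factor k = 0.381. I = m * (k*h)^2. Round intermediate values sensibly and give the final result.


Radius of gyration = 0.381 * 1.88 = 0.71628 m
I = 96.5 * 0.71628^2
= 96.5 * 0.513057
= 49.51 kg*m^2

49.51 kg*m^2


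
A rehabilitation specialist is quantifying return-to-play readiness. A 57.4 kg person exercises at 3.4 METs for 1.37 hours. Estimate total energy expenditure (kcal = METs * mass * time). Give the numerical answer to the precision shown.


Energy = METs * mass(kg) * time(h)
= 3.4 * 57.4 * 1.37
= 267.37 kcal

267.37 kcal


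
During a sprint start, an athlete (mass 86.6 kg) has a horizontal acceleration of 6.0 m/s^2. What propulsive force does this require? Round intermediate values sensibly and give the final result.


Propulsive force = mass * acceleration
= 86.6 kg * 6.0 m/s^2
= 519.6 N

519.6 N


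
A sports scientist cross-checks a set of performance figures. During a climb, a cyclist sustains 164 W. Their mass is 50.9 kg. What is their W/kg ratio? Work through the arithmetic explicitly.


Power-to-weight = 164 W / 50.9 kg
= 3.222 W/kg

3.222 W/kg


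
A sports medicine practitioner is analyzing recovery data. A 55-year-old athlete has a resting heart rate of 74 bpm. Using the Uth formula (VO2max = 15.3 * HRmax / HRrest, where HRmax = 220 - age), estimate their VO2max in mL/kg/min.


HRmax = 220 - 55 = 165 bpm
Ratio = HRmax / HRrest = 165 / 74 = 2.2297
VO2max = 15.3 * 2.2297 = 34.11 mL/kg/min

34.11 mL/kg/min


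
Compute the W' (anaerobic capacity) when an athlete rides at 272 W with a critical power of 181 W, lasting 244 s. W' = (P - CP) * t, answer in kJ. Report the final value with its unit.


Above-CP power = 91 W
Duration = 244 s
W' = 91 * 244 = 22204 J
Convert: 22204 / 1000 = 22.204 kJ

22.204 kJ


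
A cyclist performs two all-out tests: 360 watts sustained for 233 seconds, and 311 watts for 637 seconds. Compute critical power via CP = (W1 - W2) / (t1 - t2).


W1 = P1 * t1 = 360 * 233 = 83880 J
W2 = P2 * t2 = 311 * 637 = 198107 J
CP = (83880 - 198107) / (233 - 637)
= 282.74 W

282.74 W


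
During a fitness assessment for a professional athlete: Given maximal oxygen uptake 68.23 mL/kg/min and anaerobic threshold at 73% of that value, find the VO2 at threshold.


Percentage as decimal = 0.73
VO2 at AT = 68.23 * 0.73 = 49.81 mL/kg/min

49.81 mL/kg/min


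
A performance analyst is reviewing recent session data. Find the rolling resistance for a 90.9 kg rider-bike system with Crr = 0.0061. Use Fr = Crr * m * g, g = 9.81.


m * g = 90.9 * 9.81 = 891.729 N
Fr = 0.0061 * 891.729 = 5.44 N

5.44 N


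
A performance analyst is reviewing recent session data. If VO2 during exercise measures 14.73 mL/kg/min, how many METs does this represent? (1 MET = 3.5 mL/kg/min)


METs = VO2 / 3.5 = 14.73 / 3.5 = 4.21

4.21 METs


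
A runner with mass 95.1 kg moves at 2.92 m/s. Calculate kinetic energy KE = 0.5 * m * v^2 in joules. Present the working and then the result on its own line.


v^2 = 2.92^2 = 8.5264
KE = 0.5 * 95.1 * 8.5264
= 405.43 J

405.43 J


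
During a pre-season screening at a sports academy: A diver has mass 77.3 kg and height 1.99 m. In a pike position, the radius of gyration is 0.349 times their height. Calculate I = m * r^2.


r = 0.349 * 1.99 = 0.69451 m
I = m * r^2 = 77.3 * 0.482344 = 37.285 kg*m^2

37.285 kg*m^2


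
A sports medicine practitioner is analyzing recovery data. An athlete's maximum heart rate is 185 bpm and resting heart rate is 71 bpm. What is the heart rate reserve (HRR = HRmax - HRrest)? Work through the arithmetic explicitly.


HRR = HRmax - HRrest
= 185 - 71
= 114 bpm

114 bpm


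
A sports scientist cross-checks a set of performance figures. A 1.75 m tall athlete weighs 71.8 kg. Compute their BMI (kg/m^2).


height^2 = 3.0625 m^2
BMI = 71.8 / 3.0625 = 23.44 kg/m^2

23.44 kg/m^2


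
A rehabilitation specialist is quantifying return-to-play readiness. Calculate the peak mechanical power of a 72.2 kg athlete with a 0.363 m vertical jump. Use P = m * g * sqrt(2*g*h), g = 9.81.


First, sqrt(2gh) = sqrt(2 * 9.81 * 0.363)
= sqrt(7.12206) = 2.668719 m/s
Power = 72.2 * 9.81 * 2.668719 = 1890.21 W

1890.21 W


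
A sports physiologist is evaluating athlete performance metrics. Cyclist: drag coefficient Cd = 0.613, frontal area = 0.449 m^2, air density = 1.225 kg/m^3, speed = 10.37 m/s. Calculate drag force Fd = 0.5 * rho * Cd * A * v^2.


v^2 = 10.37^2 = 107.5369
Fd = 0.5 * 1.225 * 0.613 * 0.449 * 107.5369
= 18.129 N

18.129 N


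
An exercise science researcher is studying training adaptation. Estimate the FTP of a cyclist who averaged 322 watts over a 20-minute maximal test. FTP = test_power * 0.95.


FTP = 322 * 0.95 = 305.9 W

305.9 W


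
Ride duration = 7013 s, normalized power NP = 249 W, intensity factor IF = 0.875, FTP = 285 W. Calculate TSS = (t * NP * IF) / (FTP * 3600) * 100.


Numerator = 7013 * 249 * 0.875 = 1527957.375
Denominator = 285 * 3600 = 1026000
TSS = 1527957.375 / 1026000 * 100
= 148.92

148.92 TSS


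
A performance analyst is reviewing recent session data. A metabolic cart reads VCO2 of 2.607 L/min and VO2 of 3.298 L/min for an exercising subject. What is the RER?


RER = VCO2 / VO2 = 2.607 / 3.298 = 0.7905

0.7905


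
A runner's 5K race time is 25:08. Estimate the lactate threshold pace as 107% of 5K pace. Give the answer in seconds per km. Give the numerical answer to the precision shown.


Total race time = 25*60 + 8 = 1508 seconds
5K pace = 1508 / 5 = 301.6 sec/km
LT pace = 301.6 * 1.07 = 322.71 sec/km

322.71 s/km


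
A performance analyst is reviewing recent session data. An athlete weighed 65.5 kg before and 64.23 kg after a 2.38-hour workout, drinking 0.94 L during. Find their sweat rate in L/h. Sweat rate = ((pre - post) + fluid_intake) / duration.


Body mass change = 1.27 kg
Total sweat loss = 1.27 + 0.94 = 2.21 L
Rate = 2.21 / 2.38 = 0.929 L/h

0.929 L/h


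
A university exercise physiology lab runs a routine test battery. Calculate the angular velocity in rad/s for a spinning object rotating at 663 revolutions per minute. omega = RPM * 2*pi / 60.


omega = RPM * 2*pi / 60
= 663 * 6.28318531 / 60
= 69.429 rad/s

69.429 rad/s


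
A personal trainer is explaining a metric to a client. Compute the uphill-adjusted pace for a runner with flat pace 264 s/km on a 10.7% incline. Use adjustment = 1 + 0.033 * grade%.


Adjustment factor = 1 + 0.033 * 10.7 = 1.3531
Grade-adjusted pace = 264 * 1.3531 = 357.22 s/km

357.22 s/km


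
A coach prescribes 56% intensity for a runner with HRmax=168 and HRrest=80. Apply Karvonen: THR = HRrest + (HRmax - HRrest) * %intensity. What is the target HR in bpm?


Heart rate reserve = 168 - 80 = 88
Intensity fraction = 56 / 100 = 0.56
THR = 80 + 88 * 0.56 = 129.28 bpm

129.28 bpm


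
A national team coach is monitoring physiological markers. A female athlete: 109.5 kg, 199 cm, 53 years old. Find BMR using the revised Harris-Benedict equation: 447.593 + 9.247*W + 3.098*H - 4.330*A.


Intercept = 447.593
Weight contribution = 9.247 * 109.5 = 1012.5465
Height contribution = 3.098 * 199 = 616.502
Age contribution = 4.33 * 53 = 229.49
BMR = 447.593 + 1012.5465 + 616.502 - 229.49
= 1847.15 kcal/day

1847.15 kcal/day


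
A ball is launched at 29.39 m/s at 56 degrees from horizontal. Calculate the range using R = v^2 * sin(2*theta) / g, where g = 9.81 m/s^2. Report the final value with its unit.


sin(2 * 56) = sin(112) = 0.927184
v^2 = 29.39^2 = 863.7721
R = 863.7721 * 0.927184 / 9.81
= 81.639 m

81.639 m


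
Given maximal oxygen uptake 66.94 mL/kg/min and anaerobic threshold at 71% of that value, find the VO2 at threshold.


Percentage as decimal = 0.71
VO2 at AT = 66.94 * 0.71 = 47.53 mL/kg/min

47.53 mL/kg/min


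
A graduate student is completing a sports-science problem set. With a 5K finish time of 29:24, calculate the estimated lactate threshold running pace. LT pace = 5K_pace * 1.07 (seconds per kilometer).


Race duration = 1764 s for 5 km
Average pace = 1764 / 5 = 352.8 s/km
LT pace = 352.8 * 1.07
= 377.5 s/km

377.5 s/km


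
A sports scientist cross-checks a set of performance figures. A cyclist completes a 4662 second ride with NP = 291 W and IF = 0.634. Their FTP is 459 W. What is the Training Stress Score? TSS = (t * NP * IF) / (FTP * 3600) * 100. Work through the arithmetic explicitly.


t * NP * IF = 4662 * 291 * 0.634 = 860111.028
FTP * 3600 = 1652400
TSS = (860111.028 / 1652400) * 100 = 52.05

52.05 TSS


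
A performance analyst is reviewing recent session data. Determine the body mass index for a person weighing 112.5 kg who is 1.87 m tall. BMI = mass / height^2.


BMI = mass / height^2
= 112.5 / 1.87^2
= 112.5 / 3.4969
= 32.17 kg/m^2

32.17 kg/m^2


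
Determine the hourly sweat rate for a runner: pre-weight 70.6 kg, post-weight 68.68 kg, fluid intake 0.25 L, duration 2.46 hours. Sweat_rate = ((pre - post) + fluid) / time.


Mass lost = 70.6 - 68.68 = 1.92 kg
Add fluid consumed: 1.92 + 0.25 = 2.17 L total sweat
Sweat rate = 2.17 / 2.46 = 0.882 L/h

0.882 L/h


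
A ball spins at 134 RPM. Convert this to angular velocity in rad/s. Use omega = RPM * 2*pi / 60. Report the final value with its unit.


omega = 134 * 2 * pi / 60
= 134 * 6.28318531 / 60
= 841.947 / 60
= 14.032 rad/s

14.032 rad/s


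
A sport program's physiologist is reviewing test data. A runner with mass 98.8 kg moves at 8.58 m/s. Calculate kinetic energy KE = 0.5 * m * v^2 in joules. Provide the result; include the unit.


v^2 = 8.58^2 = 73.6164
KE = 0.5 * 98.8 * 73.6164
= 3636.65 J

3636.65 J


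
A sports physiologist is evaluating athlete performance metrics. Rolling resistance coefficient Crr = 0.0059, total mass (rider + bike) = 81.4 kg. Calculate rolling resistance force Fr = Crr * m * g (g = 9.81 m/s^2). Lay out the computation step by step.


Fr = Crr * m * g
= 0.0059 * 81.4 * 9.81
= 4.711 N

4.711 N


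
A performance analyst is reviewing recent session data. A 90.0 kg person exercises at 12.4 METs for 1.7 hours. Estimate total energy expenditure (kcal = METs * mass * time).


Energy = METs * mass(kg) * time(h)
= 12.4 * 90.0 * 1.7
= 1897.2 kcal

1897.2 kcal


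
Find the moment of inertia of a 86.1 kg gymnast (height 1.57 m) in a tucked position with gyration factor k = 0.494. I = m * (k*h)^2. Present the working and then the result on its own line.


Radius of gyration = 0.494 * 1.57 = 0.77558 m
I = 86.1 * 0.77558^2
= 86.1 * 0.601524
= 51.791 kg*m^2

51.791 kg*m^2


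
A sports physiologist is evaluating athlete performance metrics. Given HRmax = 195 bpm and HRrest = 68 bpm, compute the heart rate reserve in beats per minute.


Heart rate reserve = maximum HR minus resting HR
HRR = 195 - 68 = 127 bpm

127 bpm


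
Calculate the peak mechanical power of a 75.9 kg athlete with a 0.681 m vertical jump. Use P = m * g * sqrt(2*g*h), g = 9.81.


First, sqrt(2gh) = sqrt(2 * 9.81 * 0.681)
= sqrt(13.36122) = 3.6553 m/s
Power = 75.9 * 9.81 * 3.6553 = 2721.66 W

2721.66 W


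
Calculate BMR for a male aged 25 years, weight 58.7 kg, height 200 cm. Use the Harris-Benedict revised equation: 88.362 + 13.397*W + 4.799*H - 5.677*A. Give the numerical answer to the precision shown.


Substituting values:
W term = 13.397 * 58.7 = 786.4039
H term = 4.799 * 200 = 959.8
A term = 5.677 * 25 = 141.925
BMR = 1692.64 kcal/day

1692.64 kcal/day


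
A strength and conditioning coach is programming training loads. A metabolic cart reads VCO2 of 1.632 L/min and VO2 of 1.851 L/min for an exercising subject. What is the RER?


RER = VCO2 / VO2 = 1.632 / 1.851 = 0.8817

0.8817


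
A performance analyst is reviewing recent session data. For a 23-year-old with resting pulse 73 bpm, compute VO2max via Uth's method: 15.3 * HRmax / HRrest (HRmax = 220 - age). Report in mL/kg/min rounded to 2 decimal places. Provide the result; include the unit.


Step 1: HRmax = 220 - 23 = 197 bpm
Step 2: Ratio = 197 / 73 = 2.6986
Step 3: VO2max = 15.3 * 2.6986 = 41.29 mL/kg/min

41.29 mL/kg/min


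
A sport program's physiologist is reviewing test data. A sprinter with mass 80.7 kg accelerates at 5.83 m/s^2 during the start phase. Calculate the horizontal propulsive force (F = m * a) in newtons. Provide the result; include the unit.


F = m * a
= 80.7 * 5.83
= 470.48 N

470.48 N


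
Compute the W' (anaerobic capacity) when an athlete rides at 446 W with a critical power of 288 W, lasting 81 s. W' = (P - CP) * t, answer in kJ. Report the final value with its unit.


Above-CP power = 158 W
Duration = 81 s
W' = 158 * 81 = 12798 J
Convert: 12798 / 1000 = 12.798 kJ

12.798 kJ


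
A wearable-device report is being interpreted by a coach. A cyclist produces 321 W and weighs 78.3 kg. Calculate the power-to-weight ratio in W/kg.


P/W = power / mass
= 321 / 78.3
= 4.1 W/kg

4.1 W/kg


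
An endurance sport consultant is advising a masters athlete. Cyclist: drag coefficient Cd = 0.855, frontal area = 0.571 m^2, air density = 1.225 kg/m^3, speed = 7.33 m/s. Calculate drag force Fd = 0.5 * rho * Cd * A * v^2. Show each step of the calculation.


v^2 = 7.33^2 = 53.7289
Fd = 0.5 * 1.225 * 0.855 * 0.571 * 53.7289
= 16.066 N

16.066 N


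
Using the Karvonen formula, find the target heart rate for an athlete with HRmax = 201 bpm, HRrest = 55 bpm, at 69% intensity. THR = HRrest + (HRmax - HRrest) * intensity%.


HRR = 201 - 55 = 146
THR = 55 + 146 * 0.69
= 55 + 100.74
= 155.74 bpm

155.74 bpm


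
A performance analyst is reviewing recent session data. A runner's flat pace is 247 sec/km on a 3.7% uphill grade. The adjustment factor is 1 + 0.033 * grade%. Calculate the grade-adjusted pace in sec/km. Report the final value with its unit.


Factor = 1 + 0.033 * 3.7 = 1.1221
Adjusted pace = 247 * 1.1221
= 277.16 sec/km

277.16 s/km


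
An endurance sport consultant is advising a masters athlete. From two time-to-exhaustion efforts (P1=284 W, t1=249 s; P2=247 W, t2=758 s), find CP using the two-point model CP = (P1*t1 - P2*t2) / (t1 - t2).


Work in trial 1 = 70716 J
Work in trial 2 = 187226 J
Delta work = -116510 J
Delta time = -509 s
CP = -116510 / -509 = 228.9 W

228.9 W


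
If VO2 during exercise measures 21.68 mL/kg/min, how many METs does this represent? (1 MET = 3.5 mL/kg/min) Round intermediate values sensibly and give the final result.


METs = VO2 / 3.5 = 21.68 / 3.5 = 6.19

6.19 METs


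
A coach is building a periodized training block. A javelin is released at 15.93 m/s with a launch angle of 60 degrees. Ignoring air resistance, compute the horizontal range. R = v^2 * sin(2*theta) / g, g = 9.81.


Launch speed squared = 253.7649
sin(2 * 60 deg) = 0.866025
Range = 253.7649 * 0.866025 / 9.81
= 22.402 m

22.402 m


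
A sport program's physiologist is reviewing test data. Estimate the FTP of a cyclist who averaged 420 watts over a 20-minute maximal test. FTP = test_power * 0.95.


FTP = 420 * 0.95 = 399.0 W

399.0 W


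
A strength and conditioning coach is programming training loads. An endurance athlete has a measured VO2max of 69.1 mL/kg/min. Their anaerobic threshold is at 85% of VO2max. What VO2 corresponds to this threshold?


Anaerobic threshold VO2 = VO2max * 85%
= 69.1 * 0.85
= 58.74 mL/kg/min

58.74 mL/kg/min


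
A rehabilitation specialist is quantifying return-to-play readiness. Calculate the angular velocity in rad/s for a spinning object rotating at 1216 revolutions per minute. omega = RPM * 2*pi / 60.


omega = RPM * 2*pi / 60
= 1216 * 6.28318531 / 60
= 127.339 rad/s

127.339 rad/s


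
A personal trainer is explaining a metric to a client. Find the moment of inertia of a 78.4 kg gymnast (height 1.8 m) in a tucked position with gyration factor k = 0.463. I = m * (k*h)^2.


Radius of gyration = 0.463 * 1.8 = 0.8334 m
I = 78.4 * 0.8334^2
= 78.4 * 0.694556
= 54.453 kg*m^2

54.453 kg*m^2


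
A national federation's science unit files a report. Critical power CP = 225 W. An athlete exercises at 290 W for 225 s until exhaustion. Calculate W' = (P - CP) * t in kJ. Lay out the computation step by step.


P - CP = 290 - 225 = 65 W
W' = 65 * 225 = 14625 J
= 14625 / 1000 = 14.625 kJ

14.625 kJ


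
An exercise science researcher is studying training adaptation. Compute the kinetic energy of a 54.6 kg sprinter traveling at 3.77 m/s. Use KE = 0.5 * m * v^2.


Velocity squared = 14.2129
KE = 0.5 * 54.6 * 14.2129 = 388.01 J

388.01 J


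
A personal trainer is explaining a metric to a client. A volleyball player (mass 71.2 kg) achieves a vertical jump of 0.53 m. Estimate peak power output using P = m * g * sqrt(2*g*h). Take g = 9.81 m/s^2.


2 * g * h = 2 * 9.81 * 0.53 = 10.3986
sqrt(10.3986) = 3.224686 m/s
P = 71.2 * 9.81 * 3.224686 = 2252.35 W

2252.35 W


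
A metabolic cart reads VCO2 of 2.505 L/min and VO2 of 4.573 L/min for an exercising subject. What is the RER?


RER = VCO2 / VO2 = 2.505 / 4.573 = 0.5478

0.5478


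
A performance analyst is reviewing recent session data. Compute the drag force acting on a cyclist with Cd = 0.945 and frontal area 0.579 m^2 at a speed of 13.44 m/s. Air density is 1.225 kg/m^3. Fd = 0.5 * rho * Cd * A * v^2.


Step 1: v^2 = 180.6336
Step 2: Fd = 0.5 * 1.225 * 0.945 * 0.579 * 180.6336
= 60.536 N

60.536 N


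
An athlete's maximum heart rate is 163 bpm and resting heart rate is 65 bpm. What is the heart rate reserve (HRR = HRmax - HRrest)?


HRR = HRmax - HRrest
= 163 - 65
= 98 bpm

98 bpm


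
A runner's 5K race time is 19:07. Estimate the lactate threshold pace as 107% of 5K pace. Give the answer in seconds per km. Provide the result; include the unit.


Total race time = 19*60 + 7 = 1147 seconds
5K pace = 1147 / 5 = 229.4 sec/km
LT pace = 229.4 * 1.07 = 245.46 sec/km

245.46 s/km


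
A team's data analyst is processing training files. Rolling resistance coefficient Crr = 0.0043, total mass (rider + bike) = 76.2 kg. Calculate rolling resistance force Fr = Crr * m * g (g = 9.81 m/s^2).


Fr = Crr * m * g
= 0.0043 * 76.2 * 9.81
= 3.214 N

3.214 N


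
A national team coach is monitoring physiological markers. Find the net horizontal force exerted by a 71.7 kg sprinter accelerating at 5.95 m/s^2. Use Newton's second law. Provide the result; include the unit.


Newton's second law: F = m * a
F = 71.7 * 5.95 = 426.62 N

426.62 N


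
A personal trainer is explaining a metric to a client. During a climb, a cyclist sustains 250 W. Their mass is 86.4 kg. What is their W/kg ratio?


Power-to-weight = 250 W / 86.4 kg
= 2.894 W/kg

2.894 W/kg


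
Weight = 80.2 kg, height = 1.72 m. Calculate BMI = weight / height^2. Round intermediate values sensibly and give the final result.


height^2 = 1.72^2 = 2.9584
BMI = 80.2 / 2.9584 = 27.11 kg/m^2

27.11 kg/m^2


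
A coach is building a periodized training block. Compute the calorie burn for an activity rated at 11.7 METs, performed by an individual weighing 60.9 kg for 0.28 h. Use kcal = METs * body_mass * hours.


Product of METs and mass = 11.7 * 60.9 = 712.53
Total kcal = 712.53 * 0.28 = 199.51 kcal

199.51 kcal


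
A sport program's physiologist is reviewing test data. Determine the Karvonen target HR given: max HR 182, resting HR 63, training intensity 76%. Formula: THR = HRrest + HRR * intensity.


HRR = HRmax - HRrest = 182 - 63 = 119
THR = 63 + 119 * 0.76
= 153.44 bpm

153.44 bpm


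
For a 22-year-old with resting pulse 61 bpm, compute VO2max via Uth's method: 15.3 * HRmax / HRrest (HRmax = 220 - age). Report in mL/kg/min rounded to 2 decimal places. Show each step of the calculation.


Step 1: HRmax = 220 - 22 = 198 bpm
Step 2: Ratio = 198 / 61 = 3.2459
Step 3: VO2max = 15.3 * 3.2459 = 49.66 mL/kg/min

49.66 mL/kg/min


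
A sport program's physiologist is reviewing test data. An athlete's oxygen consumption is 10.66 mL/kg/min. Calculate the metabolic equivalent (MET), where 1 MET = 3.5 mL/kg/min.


MET = VO2 / 3.5
= 10.66 / 3.5
= 3.05 METs

3.05 METs


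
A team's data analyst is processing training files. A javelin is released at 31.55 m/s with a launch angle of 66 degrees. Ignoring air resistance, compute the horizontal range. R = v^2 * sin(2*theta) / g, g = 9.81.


Launch speed squared = 995.4025
sin(2 * 66 deg) = 0.743145
Range = 995.4025 * 0.743145 / 9.81
= 75.406 m

75.406 m


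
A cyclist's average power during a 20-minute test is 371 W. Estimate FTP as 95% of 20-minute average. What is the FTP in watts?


FTP = 20-min power * 0.95
= 371 * 0.95
= 352.45 W

352.45 W


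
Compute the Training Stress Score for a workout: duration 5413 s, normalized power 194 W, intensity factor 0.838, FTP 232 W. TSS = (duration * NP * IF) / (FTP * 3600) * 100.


Product = 5413 * 194 * 0.838 = 880002.236
Base = 232 * 3600 = 835200
TSS = 880002.236 / 835200 * 100 = 105.36

105.36 TSS


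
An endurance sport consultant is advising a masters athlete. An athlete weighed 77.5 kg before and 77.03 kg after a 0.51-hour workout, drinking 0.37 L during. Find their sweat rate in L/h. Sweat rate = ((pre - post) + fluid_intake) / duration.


Body mass change = 0.47 kg
Total sweat loss = 0.47 + 0.37 = 0.84 L
Rate = 0.84 / 0.51 = 1.647 L/h

1.647 L/h


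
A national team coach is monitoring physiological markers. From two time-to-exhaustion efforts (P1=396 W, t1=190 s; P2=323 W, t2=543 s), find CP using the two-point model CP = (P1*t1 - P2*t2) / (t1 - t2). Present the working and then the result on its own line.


Work in trial 1 = 75240 J
Work in trial 2 = 175389 J
Delta work = -100149 J
Delta time = -353 s
CP = -100149 / -353 = 283.71 W

283.71 W


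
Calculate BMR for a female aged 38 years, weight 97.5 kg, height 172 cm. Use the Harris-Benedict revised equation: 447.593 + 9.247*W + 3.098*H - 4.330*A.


Substituting values:
W term = 9.247 * 97.5 = 901.5825
H term = 3.098 * 172 = 532.856
A term = 4.330 * 38 = 164.54
BMR = 1717.49 kcal/day

1717.49 kcal/day


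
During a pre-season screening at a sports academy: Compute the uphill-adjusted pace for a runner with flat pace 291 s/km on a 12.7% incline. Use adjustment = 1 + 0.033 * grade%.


Adjustment factor = 1 + 0.033 * 12.7 = 1.4191
Grade-adjusted pace = 291 * 1.4191 = 412.96 s/km

412.96 s/km


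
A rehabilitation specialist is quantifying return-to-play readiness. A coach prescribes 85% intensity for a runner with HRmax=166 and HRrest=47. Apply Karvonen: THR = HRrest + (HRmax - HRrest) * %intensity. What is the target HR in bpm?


Heart rate reserve = 166 - 47 = 119
Intensity fraction = 85 / 100 = 0.85
THR = 47 + 119 * 0.85 = 148.15 bpm

148.15 bpm


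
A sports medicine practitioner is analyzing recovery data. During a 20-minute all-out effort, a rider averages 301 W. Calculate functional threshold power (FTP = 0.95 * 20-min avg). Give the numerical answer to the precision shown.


FTP = 0.95 * 301
= 285.95 W

285.95 W


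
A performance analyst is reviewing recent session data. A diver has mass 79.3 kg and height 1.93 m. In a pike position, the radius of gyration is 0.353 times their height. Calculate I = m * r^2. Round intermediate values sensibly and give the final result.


r = 0.353 * 1.93 = 0.68129 m
I = m * r^2 = 79.3 * 0.464156 = 36.808 kg*m^2

36.808 kg*m^2


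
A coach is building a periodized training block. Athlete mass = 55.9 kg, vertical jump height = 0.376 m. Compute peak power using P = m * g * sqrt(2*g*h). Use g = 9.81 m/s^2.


sqrt(2 * 9.81 * 0.376) = sqrt(7.37712) = 2.716085 m/s
P = 55.9 * 9.81 * 2.716085
= 1489.44 W

1489.44 W


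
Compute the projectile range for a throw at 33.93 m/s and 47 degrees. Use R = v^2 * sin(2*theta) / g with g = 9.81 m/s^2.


Two times the angle = 94 degrees
sin(94) = 0.997564
R = 1151.2449 * 0.997564 / 9.81 = 117.068 m

117.068 m


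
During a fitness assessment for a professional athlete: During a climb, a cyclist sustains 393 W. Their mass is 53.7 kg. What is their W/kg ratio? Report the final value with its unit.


Power-to-weight = 393 W / 53.7 kg
= 7.318 W/kg

7.318 W/kg


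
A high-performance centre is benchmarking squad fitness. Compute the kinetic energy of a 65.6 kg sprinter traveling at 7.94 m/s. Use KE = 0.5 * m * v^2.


Velocity squared = 63.0436
KE = 0.5 * 65.6 * 63.0436 = 2067.83 J

2067.83 J


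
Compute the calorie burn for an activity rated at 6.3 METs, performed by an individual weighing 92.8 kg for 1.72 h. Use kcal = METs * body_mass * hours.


Product of METs and mass = 6.3 * 92.8 = 584.64
Total kcal = 584.64 * 1.72 = 1005.58 kcal

1005.58 kcal


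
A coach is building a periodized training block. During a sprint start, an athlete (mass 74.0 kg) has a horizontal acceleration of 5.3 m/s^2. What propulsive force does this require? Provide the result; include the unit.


Propulsive force = mass * acceleration
= 74.0 kg * 5.3 m/s^2
= 392.2 N

392.2 N


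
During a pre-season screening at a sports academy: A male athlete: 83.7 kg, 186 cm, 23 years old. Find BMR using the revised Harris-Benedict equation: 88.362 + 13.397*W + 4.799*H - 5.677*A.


Intercept = 88.362
Weight contribution = 13.397 * 83.7 = 1121.3289
Height contribution = 4.799 * 186 = 892.614
Age contribution = 5.677 * 23 = 130.571
BMR = 88.362 + 1121.3289 + 892.614 - 130.571
= 1971.73 kcal/day

1971.73 kcal/day


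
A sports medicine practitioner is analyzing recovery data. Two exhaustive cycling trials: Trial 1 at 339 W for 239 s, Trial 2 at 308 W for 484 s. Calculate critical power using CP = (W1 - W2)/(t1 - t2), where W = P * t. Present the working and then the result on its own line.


W1 = 339 * 239 = 81021 J
W2 = 308 * 484 = 149072 J
CP = (81021 - 149072) / (239 - 484)
= -68051 / -245
= 277.76 W

277.76 W


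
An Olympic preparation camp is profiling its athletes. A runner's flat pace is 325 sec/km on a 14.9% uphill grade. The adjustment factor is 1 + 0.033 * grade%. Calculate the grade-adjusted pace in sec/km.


Factor = 1 + 0.033 * 14.9 = 1.4917
Adjusted pace = 325 * 1.4917
= 484.8 sec/km

484.8 s/km


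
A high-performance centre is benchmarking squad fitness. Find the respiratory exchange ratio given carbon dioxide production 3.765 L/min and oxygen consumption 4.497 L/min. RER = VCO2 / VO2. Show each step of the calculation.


VCO2 = 3.765 L/min
VO2 = 4.497 L/min
RER = 3.765 / 4.497 = 0.8372

0.8372


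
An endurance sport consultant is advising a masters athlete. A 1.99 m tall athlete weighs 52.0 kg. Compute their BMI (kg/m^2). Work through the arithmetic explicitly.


height^2 = 3.9601 m^2
BMI = 52.0 / 3.9601 = 13.13 kg/m^2

13.13 kg/m^2


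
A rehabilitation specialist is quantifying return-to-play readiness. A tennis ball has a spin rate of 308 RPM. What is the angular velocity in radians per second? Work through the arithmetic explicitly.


Convert RPM to rad/s: multiply by 2*pi and divide by 60
omega = 308 * 2 * pi / 60
= 32.254 rad/s

32.254 rad/s


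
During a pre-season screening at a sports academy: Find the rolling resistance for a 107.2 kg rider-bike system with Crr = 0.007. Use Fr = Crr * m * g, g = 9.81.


m * g = 107.2 * 9.81 = 1051.632 N
Fr = 0.007 * 1051.632 = 7.361 N

7.361 N


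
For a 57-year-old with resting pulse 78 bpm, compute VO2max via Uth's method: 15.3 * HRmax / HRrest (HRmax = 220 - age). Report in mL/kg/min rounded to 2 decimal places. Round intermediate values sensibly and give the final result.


Step 1: HRmax = 220 - 57 = 163 bpm
Step 2: Ratio = 163 / 78 = 2.0897
Step 3: VO2max = 15.3 * 2.0897 = 31.97 mL/kg/min

31.97 mL/kg/min


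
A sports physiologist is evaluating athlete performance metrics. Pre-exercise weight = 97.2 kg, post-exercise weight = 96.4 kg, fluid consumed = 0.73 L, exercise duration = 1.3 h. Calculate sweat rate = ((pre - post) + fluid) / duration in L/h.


Weight loss = 97.2 - 96.4 = 0.8 kg (approx L)
Total sweat = 0.8 + 0.73 = 1.53 L
Sweat rate = 1.53 / 1.3 = 1.177 L/h

1.177 L/h


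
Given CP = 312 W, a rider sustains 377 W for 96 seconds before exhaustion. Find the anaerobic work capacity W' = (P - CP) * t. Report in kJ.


Excess power = 377 - 312 = 65 W
Work above CP = 65 * 96 = 6240 J
W' = 6.24 kJ

6.24 kJ


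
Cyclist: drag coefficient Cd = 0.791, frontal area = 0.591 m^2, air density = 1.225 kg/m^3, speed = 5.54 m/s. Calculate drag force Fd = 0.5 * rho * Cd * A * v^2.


v^2 = 5.54^2 = 30.6916
Fd = 0.5 * 1.225 * 0.791 * 0.591 * 30.6916
= 8.788 N

8.788 N


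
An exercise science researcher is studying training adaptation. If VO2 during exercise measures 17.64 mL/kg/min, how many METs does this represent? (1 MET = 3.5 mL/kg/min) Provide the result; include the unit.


METs = VO2 / 3.5 = 17.64 / 3.5 = 5.04

5.04 METs
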